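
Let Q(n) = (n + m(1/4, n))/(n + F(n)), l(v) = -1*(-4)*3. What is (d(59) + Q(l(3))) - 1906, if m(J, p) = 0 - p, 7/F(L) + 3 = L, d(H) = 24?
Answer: -1882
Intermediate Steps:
F(L) = 7/(-3 + L)
l(v) = 12 (l(v) = 4*3 = 12)
m(J, p) = -p
Q(n) = 0 (Q(n) = (n - n)/(n + 7/(-3 + n)) = 0/(n + 7/(-3 + n)) = 0)
(d(59) + Q(l(3))) - 1906 = (24 + 0) - 1906 = 24 - 1906 = -1882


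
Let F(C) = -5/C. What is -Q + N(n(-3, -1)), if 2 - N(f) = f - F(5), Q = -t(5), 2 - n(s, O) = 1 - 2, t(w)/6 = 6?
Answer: 34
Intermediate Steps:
t(w) = 36 (t(w) = 6*6 = 36)
n(s, O) = 3 (n(s, O) = 2 - (1 - 2) = 2 - 1*(-1) = 2 + 1 = 3)
Q = -36 (Q = -1*36 = -36)
N(f) = 1 - f (N(f) = 2 - (f - (-5)/5) = 2 - (f - 1*(-1)) = 2 - (f + 1) = 2 - (1 + f) = 2 + (-1 - f) = 1 - f)
-Q + N(n(-3, -1)) = -1*(-36) + (1 - 1*3) = 36 + (1 - 3) = 36 - 2 = 34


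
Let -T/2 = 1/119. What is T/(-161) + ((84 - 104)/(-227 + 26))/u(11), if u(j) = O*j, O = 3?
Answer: 396446/127081647 ≈ 0.0031196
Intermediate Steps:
u(j) = 3*j
T = -2/119 ≈ -0.016807
T/(-161) + ((84 - 104)/(-227 + 26))/u(11) = -2/119/(-161) + ((84 - 104)/(-227 + 26))/((3*11)) = -2/119*(-1/161) - 20/(-201)/33 = 2/19159 - 20*(-1/201)*(1/33) = 2/19159 + (20/201)*(1/33) = 2/19159 + 20/6633 = 396446/127081647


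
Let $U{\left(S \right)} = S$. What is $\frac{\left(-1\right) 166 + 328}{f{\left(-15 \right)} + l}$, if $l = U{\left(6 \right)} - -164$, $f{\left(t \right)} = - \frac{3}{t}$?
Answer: $\frac{810}{851} \approx 0.95182$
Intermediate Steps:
$l = 170$ ($l = 6 - -164 = 6 + 164 = 170$)
$\frac{\left(-1\right) 166 + 328}{f{\left(-15 \right)} + l} = \frac{\left(-1\right) 166 + 328}{- \frac{3}{-15} + 170} = \frac{-166 + 328}{\left(-3\right) \left(- \frac{1}{15}\right) + 170} = \frac{162}{\frac{1}{5} + 170} = \frac{162}{\frac{851}{5}} = 162 \cdot \frac{5}{851} = \frac{810}{851}$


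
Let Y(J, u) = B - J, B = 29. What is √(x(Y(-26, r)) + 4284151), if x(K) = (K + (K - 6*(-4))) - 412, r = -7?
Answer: √4283873 ≈ 2069.8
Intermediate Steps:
Y(J, u) = 29 - J
x(K) = -388 + 2*K (x(K) = (K + (K + 24)) - 412 = (K + (24 + K)) - 412 = (24 + 2*K) - 412 = -388 + 2*K)
√(x(Y(-26, r)) + 4284151) = √((-388 + 2*(29 - 1*(-26))) + 4284151) = √((-388 + 2*(29 + 26)) + 4284151) = √((-388 + 2*55) + 4284151) = √((-388 + 110) + 4284151) = √(-278 + 4284151) = √4283873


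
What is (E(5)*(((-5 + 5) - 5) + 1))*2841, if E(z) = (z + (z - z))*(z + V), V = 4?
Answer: -511380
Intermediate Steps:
E(z) = z*(4 + z) (E(z) = (z + (z - z))*(z + 4) = (z + 0)*(4 + z) = z*(4 + z))
(E(5)*(((-5 + 5) - 5) + 1))*2841 = ((5*(4 + 5))*(((-5 + 5) - 5) + 1))*2841 = ((5*9)*((0 - 5) + 1))*2841 = (45*(-5 + 1))*2841 = (45*(-4))*2841 = -180*2841 = -511380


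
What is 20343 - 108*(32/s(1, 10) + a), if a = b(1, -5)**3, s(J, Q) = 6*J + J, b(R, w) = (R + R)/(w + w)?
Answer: 17368881/875 ≈ 19850.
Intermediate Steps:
b(R, w) = R/w (b(R, w) = (2*R)/((2*w)) = (2*R)*(1/(2*w)) = R/w)
s(J, Q) = 7*J
a = -1/125 (a = (1/(-5))**3 = (1*(-1/5))**3 = (-1/5)**3 = -1/125 ≈ -0.0080000)
20343 - 108*(32/s(1, 10) + a) = 20343 - 108*(32/((7*1)) - 1/125) = 20343 - 108*(32/7 - 1/125) = 20343 - 108*3993/875 = 20343 - 1*431244/875 = 20343 - 431244/875 = 17368881/875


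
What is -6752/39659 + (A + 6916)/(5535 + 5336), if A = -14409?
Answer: -370565879/431132989 ≈ -0.85952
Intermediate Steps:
-6752/39659 + (A + 6916)/(5535 + 5336) = -6752/39659 + (-14409 + 6916)/(5535 + 5336) = -6752*1/39659 - 7493/10871 = -6752/39659 - 7493*1/10871 = -6752/39659 - 7493/10871 = -370565879/431132989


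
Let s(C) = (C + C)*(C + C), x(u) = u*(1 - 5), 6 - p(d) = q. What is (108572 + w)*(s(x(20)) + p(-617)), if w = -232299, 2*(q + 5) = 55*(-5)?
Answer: -6371569319/2 ≈ -3.1858e+9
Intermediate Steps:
q = -285/2 (q = -5 + (55*(-5))/2 = -5 + (1/2)*(-275) = -5 - 275/2 = -285/2 ≈ -142.50)
p(d) = 297/2 (p(d) = 6 - 1*(-285/2) = 6 + 285/2 = 297/2)
x(u) = -4*u (x(u) = u*(-4) = -4*u)
s(C) = 4*C**2 (s(C) = (2*C)*(2*C) = 4*C**2)
(108572 + w)*(s(x(20)) + p(-617)) = (108572 - 232299)*(4*(-4*20)**2 + 297/2) = -123727*(4*(-80)**2 + 297/2) = -123727*(4*6400 + 297/2) = -123727*(25600 + 297/2) = -123727*51497/2 = -6371569319/2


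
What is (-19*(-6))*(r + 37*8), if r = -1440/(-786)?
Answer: 4447824/131 ≈ 33953.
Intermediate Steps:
r = 240/131 (r = -1440*(-1/786) = 240/131 ≈ 1.8321)
(-19*(-6))*(r + 37*8) = (-19*(-6))*(240/131 + 37*8) = 114*(240/131 + 296) = 114*(39016/131) = 4447824/131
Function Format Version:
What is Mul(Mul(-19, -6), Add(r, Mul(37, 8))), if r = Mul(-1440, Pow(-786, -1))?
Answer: Rational(4447824, 131) ≈ 33953.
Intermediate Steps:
r = Rational(240, 131) (r = Mul(-1440, Rational(-1, 786)) = Rational(240, 131) ≈ 1.8321)
Mul(Mul(-19, -6), Add(r, Mul(37, 8))) = Mul(Mul(-19, -6), Add(Rational(240, 131), Mul(37, 8))) = Mul(114, Add(Rational(240, 131), 296)) = Mul(114, Rational(39016, 131)) = Rational(4447824, 131)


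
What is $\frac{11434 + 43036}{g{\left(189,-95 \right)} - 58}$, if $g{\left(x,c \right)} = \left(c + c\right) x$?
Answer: $- \frac{27235}{17984} \approx -1.5144$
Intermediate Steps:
$g{\left(x,c \right)} = 2 c x$
$\frac{11434 + 43036}{g{\left(189,-95 \right)} - 58} = \frac{11434 + 43036}{2 \left(-95\right) 189 - 58} = \frac{54470}{-35910 - 58} = \frac{54470}{-35968} = 54470 \left(- \frac{1}{35968}\right) = - \frac{27235}{17984}$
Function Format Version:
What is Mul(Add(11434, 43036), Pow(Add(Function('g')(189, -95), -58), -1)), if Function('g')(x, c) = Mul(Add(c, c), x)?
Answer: Rational(-27235, 17984) ≈ -1.5144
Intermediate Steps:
Function('g')(x, c) = Mul(2, c, x) (Function('g')(x, c) = Mul(Mul(2, c), x) = Mul(2, c, x))
Mul(Add(11434, 43036), Pow(Add(Function('g')(189, -95), -58), -1)) = Mul(Add(11434, 43036), Pow(Add(Mul(2, -95, 189), -58), -1)) = Mul(54470, Pow(Add(-35910, -58), -1)) = Mul(54470, Pow(-35968, -1)) = Mul(54470, Rational(-1, 35968)) = Rational(-27235, 17984)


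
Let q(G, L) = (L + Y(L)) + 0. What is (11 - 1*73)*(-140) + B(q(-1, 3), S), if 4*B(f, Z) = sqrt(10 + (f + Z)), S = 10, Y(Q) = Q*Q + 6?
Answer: 8680 + sqrt(38)/4 ≈ 8681.5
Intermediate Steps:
Y(Q) = 6 + Q**2 (Y(Q) = Q**2 + 6 = 6 + Q**2)
q(G, L) = 6 + L + L**2 (q(G, L) = (L + (6 + L**2)) + 0 = (6 + L + L**2) + 0 = 6 + L + L**2)
B(f, Z) = sqrt(10 + Z + f)/4 (B(f, Z) = sqrt(10 + (f + Z))/4 = sqrt(10 + (Z + f))/4 = sqrt(10 + Z + f)/4)
(11 - 1*73)*(-140) + B(q(-1, 3), S) = (11 - 1*73)*(-140) + sqrt(10 + 10 + (6 + 3 + 3**2))/4 = (11 - 73)*(-140) + sqrt(10 + 10 + (6 + 3 + 9))/4 = -62*(-140) + sqrt(10 + 10 + 18)/4 = 8680 + sqrt(38)/4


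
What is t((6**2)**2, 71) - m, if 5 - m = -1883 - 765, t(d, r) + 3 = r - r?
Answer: -2656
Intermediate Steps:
t(d, r) = -3 (t(d, r) = -3 + (r - r) = -3 + 0 = -3)
m = 2653 (m = 5 - (-1883 - 765) = 5 - 1*(-2648) = 5 + 2648 = 2653)
t((6**2)**2, 71) - m = -3 - 1*2653 = -3 - 2653 = -2656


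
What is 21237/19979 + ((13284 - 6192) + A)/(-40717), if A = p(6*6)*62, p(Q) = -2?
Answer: 725493257/813484943 ≈ 0.89183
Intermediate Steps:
A = -124 (A = -2*62 = -124)
21237/19979 + ((13284 - 6192) + A)/(-40717) = 21237/19979 + ((13284 - 6192) - 124)/(-40717) = 21237*(1/19979) + (7092 - 124)*(-1/40717) = 21237/19979 + 6968*(-1/40717) = 21237/19979 - 6968/40717 = 725493257/813484943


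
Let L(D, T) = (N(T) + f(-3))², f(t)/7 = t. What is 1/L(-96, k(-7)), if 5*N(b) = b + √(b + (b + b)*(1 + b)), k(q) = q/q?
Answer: 25/(104 - √5)² ≈ 0.0024141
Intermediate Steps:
f(t) = 7*t
k(q) = 1
N(b) = b/5 + √(b + 2*b*(1 + b))/5 (N(b) = (b + √(b + (b + b)*(1 + b)))/5 = (b + √(b + (2*b)*(1 + b)))/5 = (b + √(b + 2*b*(1 + b)))/5 = b/5 + √(b + 2*b*(1 + b))/5)
L(D, T) = (-21 + T/5 + √(T*(3 + 2*T))/5)² (L(D, T) = ((T/5 + √(T*(3 + 2*T))/5) + 7*(-3))² = ((T/5 + √(T*(3 + 2*T))/5) - 21)² = (-21 + T/5 + √(T*(3 + 2*T))/5)²)
1/L(-96, k(-7)) = 1/((-105 + 1 + √(1*(3 + 2*1)))²/25) = 1/((-105 + 1 + √(1*(3 + 2)))²/25) = 1/((-105 + 1 + √(1*5))²/25) = 1/((-105 + 1 + √5)²/25) = 1/((-104 + √5)²/25) = 25/(-104 + √5)²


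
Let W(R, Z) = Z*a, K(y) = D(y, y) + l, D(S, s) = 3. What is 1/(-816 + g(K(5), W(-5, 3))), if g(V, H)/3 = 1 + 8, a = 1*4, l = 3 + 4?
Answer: -1/789 ≈ -0.0012674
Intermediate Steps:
l = 7
a = 4
K(y) = 10 (K(y) = 3 + 7 = 10)
W(R, Z) = 4*Z (W(R, Z) = Z*4 = 4*Z)
g(V, H) = 27 (g(V, H) = 3*(1 + 8) = 3*9 = 27)
1/(-816 + g(K(5), W(-5, 3))) = 1/(-816 + 27) = 1/(-789) = -1/789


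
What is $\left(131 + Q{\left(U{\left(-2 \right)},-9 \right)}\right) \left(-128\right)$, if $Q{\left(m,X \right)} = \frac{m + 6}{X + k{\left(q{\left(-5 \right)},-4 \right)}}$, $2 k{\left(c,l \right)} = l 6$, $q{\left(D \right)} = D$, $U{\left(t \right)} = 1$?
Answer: $- \frac{50176}{3} \approx -16725.0$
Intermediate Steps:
$k{\left(c,l \right)} = 3 l$ ($k{\left(c,l \right)} = \frac{l 6}{2} = \frac{6 l}{2} = 3 l$)
$Q{\left(m,X \right)} = \frac{6 + m}{-12 + X}$ ($Q{\left(m,X \right)} = \frac{m + 6}{X + 3 \left(-4\right)} = \frac{6 + m}{X - 12} = \frac{6 + m}{-12 + X}$)
$\left(131 + Q{\left(U{\left(-2 \right)},-9 \right)}\right) \left(-128\right) = \left(131 + \frac{6 + 1}{-12 - 9}\right) \left(-128\right) = \left(131 + \frac{1}{-21} \cdot 7\right) \left(-128\right) = \left(131 - \frac{1}{3}\right) \left(-128\right) = \frac{392}{3} \left(-128\right) = - \frac{50176}{3}$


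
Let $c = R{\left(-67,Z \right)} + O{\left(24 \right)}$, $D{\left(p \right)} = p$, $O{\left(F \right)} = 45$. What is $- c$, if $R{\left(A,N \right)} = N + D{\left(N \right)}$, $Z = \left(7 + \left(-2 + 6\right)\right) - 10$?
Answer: $-47$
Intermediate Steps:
$Z = 1$ ($Z = \left(7 + 4\right) - 10 = 11 - 10 = 1$)
$R{\left(A,N \right)} = 2 N$ ($R{\left(A,N \right)} = N + N = 2 N$)
$c = 47$ ($c = 2 \cdot 1 + 45 = 2 + 45 = 47$)
$- c = \left(-1\right) 47 = -47$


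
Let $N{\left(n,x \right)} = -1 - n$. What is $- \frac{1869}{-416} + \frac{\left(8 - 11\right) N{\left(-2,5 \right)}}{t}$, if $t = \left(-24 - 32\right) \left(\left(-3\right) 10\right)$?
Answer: $\frac{65389}{14560} \approx 4.491$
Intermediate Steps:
$t = 1680$ ($t = \left(-56\right) \left(-30\right) = 1680$)
$- \frac{1869}{-416} + \frac{\left(8 - 11\right) N{\left(-2,5 \right)}}{t} = - \frac{1869}{-416} + \frac{\left(8 - 11\right) \left(-1 - -2\right)}{1680} = \left(-1869\right) \left(- \frac{1}{416}\right) + - 3 \left(-1 + 2\right) \frac{1}{1680} = \frac{1869}{416} + \left(-3\right) 1 \cdot \frac{1}{1680} = \frac{1869}{416} - \frac{1}{560} = \frac{65389}{14560}$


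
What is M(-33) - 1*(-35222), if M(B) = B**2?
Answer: 36311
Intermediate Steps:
M(-33) - 1*(-35222) = (-33)**2 - 1*(-35222) = 1089 + 35222 = 36311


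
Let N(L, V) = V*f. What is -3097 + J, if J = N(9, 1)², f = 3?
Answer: -3088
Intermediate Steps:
N(L, V) = 3*V (N(L, V) = V*3 = 3*V)
J = 9 (J = (3*1)² = 3² = 9)
-3097 + J = -3097 + 9 = -3088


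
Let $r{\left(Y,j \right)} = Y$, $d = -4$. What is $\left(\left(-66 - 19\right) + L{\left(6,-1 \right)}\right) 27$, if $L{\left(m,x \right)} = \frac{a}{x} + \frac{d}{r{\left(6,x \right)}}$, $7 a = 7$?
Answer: $-2340$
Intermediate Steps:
$a = 1$ ($a = \frac{1}{7} \cdot 7 = 1$)
$L{\left(m,x \right)} = - \frac{2}{3} + \frac{1}{x}$ ($L{\left(m,x \right)} = 1 \frac{1}{x} - \frac{4}{6} = \frac{1}{x} - \frac{2}{3} = - \frac{2}{3} + \frac{1}{x}$)
$\left(\left(-66 - 19\right) + L{\left(6,-1 \right)}\right) 27 = \left(\left(-66 - 19\right) + \left(- \frac{2}{3} + \frac{1}{-1}\right)\right) 27 = \left(\left(-66 - 19\right) - \frac{5}{3}\right) 27 = \left(-85 - \frac{5}{3}\right) 27 = \left(- \frac{260}{3}\right) 27 = -2340$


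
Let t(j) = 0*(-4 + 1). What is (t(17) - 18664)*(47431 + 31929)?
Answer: -1481175040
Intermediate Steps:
t(j) = 0 (t(j) = 0*(-3) = 0)
(t(17) - 18664)*(47431 + 31929) = (0 - 18664)*(47431 + 31929) = -18664*79360 = -1481175040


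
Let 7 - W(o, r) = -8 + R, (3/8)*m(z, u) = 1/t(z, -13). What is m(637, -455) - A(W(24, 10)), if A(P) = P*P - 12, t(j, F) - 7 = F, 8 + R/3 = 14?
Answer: 23/9 ≈ 2.5556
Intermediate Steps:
R = 18 (R = -24 + 3*14 = -24 + 42 = 18)
t(j, F) = 7 + F
m(z, u) = -4/9 (m(z, u) = 8/(3*(7 - 13)) = (8/3)/(-6) = (8/3)*(-1/6) = -4/9)
W(o, r) = -3 (W(o, r) = 7 - (-8 + 18) = 7 - 1*10 = 7 - 10 = -3)
A(P) = -12 + P**2 (A(P) = P**2 - 12 = -12 + P**2)
m(637, -455) - A(W(24, 10)) = -4/9 - (-12 + (-3)**2) = -4/9 - (-12 + 9) = -4/9 - 1*(-3) = -4/9 + 3 = 23/9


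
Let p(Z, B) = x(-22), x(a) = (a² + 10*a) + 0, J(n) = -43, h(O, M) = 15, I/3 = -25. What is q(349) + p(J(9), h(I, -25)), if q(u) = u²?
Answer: 122065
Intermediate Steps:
I = -75 (I = 3*(-25) = -75)
x(a) = a² + 10*a
p(Z, B) = 264 (p(Z, B) = -22*(10 - 22) = -22*(-12) = 264)
q(349) + p(J(9), h(I, -25)) = 349² + 264 = 121801 + 264 = 122065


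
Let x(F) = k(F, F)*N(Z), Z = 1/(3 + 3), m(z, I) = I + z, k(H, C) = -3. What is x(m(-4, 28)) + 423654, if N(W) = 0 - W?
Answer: 847309/2 ≈ 4.2365e+5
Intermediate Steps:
Z = 1/6 ≈ 0.16667
N(W) = -W
x(F) = 1/2 (x(F) = -(-3)/6 = -3*(-1/6) = 1/2)
x(m(-4, 28)) + 423654 = 1/2 + 423654 = 847309/2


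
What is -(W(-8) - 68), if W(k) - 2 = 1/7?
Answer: 461/7 ≈ 65.857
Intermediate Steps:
W(k) = 15/7 (W(k) = 2 + 1/7 = 2 + ⅐ = 15/7)
-(W(-8) - 68) = -(15/7 - 68) = -1*(-461/7) = 461/7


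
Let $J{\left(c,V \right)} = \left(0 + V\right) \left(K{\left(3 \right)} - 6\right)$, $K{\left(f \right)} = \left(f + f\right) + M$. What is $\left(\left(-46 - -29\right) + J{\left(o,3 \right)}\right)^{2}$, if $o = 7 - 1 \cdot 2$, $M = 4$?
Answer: $25$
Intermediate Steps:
$K{\left(f \right)} = 4 + 2 f$ ($K{\left(f \right)} = \left(f + f\right) + 4 = 2 f + 4 = 4 + 2 f$)
$o = 5$ ($o = 7 - 2 = 5$)
$J{\left(c,V \right)} = 4 V$ ($J{\left(c,V \right)} = \left(0 + V\right) \left(\left(4 + 2 \cdot 3\right) - 6\right) = V \left(\left(4 + 6\right) - 6\right) = V \left(10 - 6\right) = V 4 = 4 V$)
$\left(\left(-46 - -29\right) + J{\left(o,3 \right)}\right)^{2} = \left(\left(-46 - -29\right) + 4 \cdot 3\right)^{2} = \left(\left(-46 + 29\right) + 12\right)^{2} = \left(-17 + 12\right)^{2} = \left(-5\right)^{2} = 25$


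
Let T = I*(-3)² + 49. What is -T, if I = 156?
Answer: -1453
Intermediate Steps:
T = 1453 (T = 156*(-3)² + 49 = 156*9 + 49 = 1404 + 49 = 1453)
-T = -1*1453 = -1453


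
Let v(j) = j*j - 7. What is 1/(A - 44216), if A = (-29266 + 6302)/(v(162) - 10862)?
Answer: -15375/679843964 ≈ -2.2615e-5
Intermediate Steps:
v(j) = -7 + j**2 (v(j) = j**2 - 7 = -7 + j**2)
A = -22964/15375 (A = (-29266 + 6302)/((-7 + 162**2) - 10862) = -22964/((-7 + 26244) - 10862) = -22964/(26237 - 10862) = -22964/15375 ≈ -1.4936)
1/(A - 44216) = 1/(-22964/15375 - 44216) = 1/(-679843964/15375) = -15375/679843964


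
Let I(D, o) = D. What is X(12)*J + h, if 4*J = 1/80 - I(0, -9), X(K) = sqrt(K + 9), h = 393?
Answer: 393 + sqrt(21)/320 ≈ 393.01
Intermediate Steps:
X(K) = sqrt(9 + K)
J = 1/320 (J = (1/80 - 1*0)/4 = (1/80 + 0)/4 = (1/4)*(1/80) = 1/320 ≈ 0.0031250)
X(12)*J + h = sqrt(9 + 12)*(1/320) + 393 = sqrt(21)*(1/320) + 393 = sqrt(21)/320 + 393 = 393 + sqrt(21)/320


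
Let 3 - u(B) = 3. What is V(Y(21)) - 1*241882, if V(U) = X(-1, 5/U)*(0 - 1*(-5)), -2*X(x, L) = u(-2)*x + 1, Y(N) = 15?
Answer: -483769/2 ≈ -2.4188e+5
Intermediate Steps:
u(B) = 0 (u(B) = 3 - 1*3 = 3 - 3 = 0)
X(x, L) = -½ (X(x, L) = -(0*x + 1)/2 = -(0 + 1)/2 = -½*1 = -½)
V(U) = -5/2 (V(U) = -(0 - 1*(-5))/2 = -(0 + 5)/2 = -½*5 = -5/2)
V(Y(21)) - 1*241882 = -5/2 - 1*241882 = -5/2 - 241882 = -483769/2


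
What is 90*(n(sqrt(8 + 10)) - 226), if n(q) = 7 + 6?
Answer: -19170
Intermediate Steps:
n(q) = 13
90*(n(sqrt(8 + 10)) - 226) = 90*(13 - 226) = 90*(-213) = -19170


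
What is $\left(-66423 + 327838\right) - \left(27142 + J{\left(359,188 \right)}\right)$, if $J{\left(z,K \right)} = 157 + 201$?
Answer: $233915$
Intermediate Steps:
$J{\left(z,K \right)} = 358$
$\left(-66423 + 327838\right) - \left(27142 + J{\left(359,188 \right)}\right) = \left(-66423 + 327838\right) - 27500 = 261415 - 27500 = 233915$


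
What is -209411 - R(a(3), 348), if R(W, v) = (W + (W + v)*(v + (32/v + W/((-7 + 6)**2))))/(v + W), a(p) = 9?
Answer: -2171729317/10353 ≈ -2.0977e+5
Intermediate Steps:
R(W, v) = (W + (W + v)*(W + v + 32/v))/(W + v) (R(W, v) = (W + (W + v)*(v + (32/v + W/((-1)**2))))/(W + v) = (W + (W + v)*(v + (32/v + W/1)))/(W + v) = (W + (W + v)*(v + (32/v + W*1)))/(W + v) = (W + (W + v)*(v + (32/v + W)))/(W + v) = (W + (W + v)*(v + (W + 32/v)))/(W + v) = (W + (W + v)*(W + v + 32/v))/(W + v))
-209411 - R(a(3), 348) = -209411 - (348**3 + 32*9 + 32*348 + 9*348 + 348*9**2 + 2*9*348**2)/(348*(9 + 348)) = -209411 - (42144192 + 288 + 11136 + 3132 + 348*81 + 2*9*121104)/(348*357) = -209411 - (42144192 + 288 + 11136 + 3132 + 28188 + 2179872)/(348*357) = -209411 - 44366808/(348*357) = -209411 - 1*3697234/10353 = -209411 - 3697234/10353 = -2171729317/10353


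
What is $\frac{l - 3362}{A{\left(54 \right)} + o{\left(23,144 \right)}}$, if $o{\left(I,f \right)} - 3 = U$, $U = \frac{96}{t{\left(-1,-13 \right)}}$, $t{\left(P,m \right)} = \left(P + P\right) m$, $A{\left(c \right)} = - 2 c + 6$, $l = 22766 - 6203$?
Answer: $- \frac{171613}{1239} \approx -138.51$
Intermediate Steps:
$l = 16563$ ($l = 22766 - 6203 = 16563$)
$A{\left(c \right)} = 6 - 2 c$
$t{\left(P,m \right)} = 2 P m$
$U = \frac{48}{13}$ ($U = \frac{96}{2 \left(-1\right) \left(-13\right)} = \frac{96}{26} = 96 \cdot \frac{1}{26} = \frac{48}{13} \approx 3.6923$)
$o{\left(I,f \right)} = \frac{87}{13}$ ($o{\left(I,f \right)} = 3 + \frac{48}{13} = \frac{87}{13}$)
$\frac{l - 3362}{A{\left(54 \right)} + o{\left(23,144 \right)}} = \frac{16563 - 3362}{\left(6 - 108\right) + \frac{87}{13}} = \frac{13201}{\left(6 - 108\right) + \frac{87}{13}} = \frac{13201}{-102 + \frac{87}{13}} = \frac{13201}{- \frac{1239}{13}} = 13201 \left(- \frac{13}{1239}\right) = - \frac{171613}{1239}$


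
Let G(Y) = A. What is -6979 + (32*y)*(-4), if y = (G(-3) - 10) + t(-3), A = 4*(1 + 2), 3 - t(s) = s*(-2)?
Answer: -6851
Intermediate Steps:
t(s) = 3 + 2*s (t(s) = 3 - s*(-2) = 3 - (-2)*s = 3 + 2*s)
A = 12 (A = 4*3 = 12)
G(Y) = 12
y = -1 (y = (12 - 10) + (3 + 2*(-3)) = 2 + (3 - 6) = 2 - 3 = -1)
-6979 + (32*y)*(-4) = -6979 + (32*(-1))*(-4) = -6979 - 32*(-4) = -6979 + 128 = -6851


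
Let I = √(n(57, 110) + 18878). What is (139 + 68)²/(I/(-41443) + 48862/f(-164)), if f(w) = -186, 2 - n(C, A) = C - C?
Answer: -167211928156495406283/1025143964198515369 + 122870538275544*√295/1025143964198515369 ≈ -163.11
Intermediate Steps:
n(C, A) = 2 (n(C, A) = 2 - (C - C) = 2 - 1*0 = 2 + 0 = 2)
I = 8*√295 (I = √(2 + 18878) = √18880 = 8*√295 ≈ 137.40)
(139 + 68)²/(I/(-41443) + 48862/f(-164)) = (139 + 68)²/((8*√295)/(-41443) + 48862/(-186)) = 207²/((8*√295)*(-1/41443) + 48862*(-1/186)) = 42849/(-8*√295/41443 - 24431/93) = 42849/(-24431/93 - 8*√295/41443)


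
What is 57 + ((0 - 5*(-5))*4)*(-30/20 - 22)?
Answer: -2293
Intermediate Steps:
57 + ((0 - 5*(-5))*4)*(-30/20 - 22) = 57 + ((0 + 25)*4)*(-30*1/20 - 22) = 57 + (25*4)*(-3/2 - 22) = 57 + 100*(-47/2) = 57 - 2350 = -2293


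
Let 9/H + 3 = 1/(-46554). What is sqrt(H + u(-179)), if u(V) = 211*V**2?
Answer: sqrt(131871533855171701)/139663 ≈ 2600.1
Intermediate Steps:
H = -418986/139663 (H = 9/(-3 + 1/(-46554)) = 9/(-3 - 1/46554) = 9/(-139663/46554) = 9*(-46554/139663) = -418986/139663 ≈ -3.0000)
sqrt(H + u(-179)) = sqrt(-418986/139663 + 211*(-179)**2) = sqrt(-418986/139663 + 211*32041) = sqrt(-418986/139663 + 6760651) = sqrt(944212381627/139663) = sqrt(131871533855171701)/139663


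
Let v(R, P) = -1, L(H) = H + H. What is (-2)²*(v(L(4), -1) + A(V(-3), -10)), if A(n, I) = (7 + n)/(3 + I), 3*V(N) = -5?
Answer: -148/21 ≈ -7.0476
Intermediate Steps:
L(H) = 2*H
V(N) = -5/3 (V(N) = (⅓)*(-5) = -5/3)
A(n, I) = (7 + n)/(3 + I)
(-2)²*(v(L(4), -1) + A(V(-3), -10)) = (-2)²*(-1 + (7 - 5/3)/(3 - 10)) = 4*(-1 + (16/3)/(-7)) = 4*(-1 - ⅐*16/3) = 4*(-1 - 16/21) = 4*(-37/21) = -148/21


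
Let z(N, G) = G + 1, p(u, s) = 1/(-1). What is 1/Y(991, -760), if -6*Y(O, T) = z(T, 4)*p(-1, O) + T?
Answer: 2/255 ≈ 0.0078431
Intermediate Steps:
p(u, s) = -1
z(N, G) = 1 + G
Y(O, T) = ⅚ - T/6 (Y(O, T) = -((1 + 4)*(-1) + T)/6 = -(5*(-1) + T)/6 = -(-5 + T)/6 = ⅚ - T/6)
1/Y(991, -760) = 1/(⅚ - ⅙*(-760)) = 1/(⅚ + 380/3) = 1/(255/2) = 2/255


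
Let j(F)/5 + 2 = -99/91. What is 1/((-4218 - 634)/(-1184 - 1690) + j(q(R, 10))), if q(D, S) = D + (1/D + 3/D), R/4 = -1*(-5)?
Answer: -130767/1798219 ≈ -0.072720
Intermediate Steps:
R = 20 (R = 4*(-1*(-5)) = 4*5 = 20)
q(D, S) = D + 4/D (q(D, S) = D + (1/D + 3/D) = D + 4/D)
j(F) = -1405/91 (j(F) = -10 + 5*(-99/91) = -10 - 495/91 = -1405/91)
1/((-4218 - 634)/(-1184 - 1690) + j(q(R, 10))) = 1/((-4218 - 634)/(-1184 - 1690) - 1405/91) = 1/(-4852/(-2874) - 1405/91) = 1/(-4852*(-1/2874) - 1405/91) = 1/(2426/1437 - 1405/91) = 1/(-1798219/130767) = -130767/1798219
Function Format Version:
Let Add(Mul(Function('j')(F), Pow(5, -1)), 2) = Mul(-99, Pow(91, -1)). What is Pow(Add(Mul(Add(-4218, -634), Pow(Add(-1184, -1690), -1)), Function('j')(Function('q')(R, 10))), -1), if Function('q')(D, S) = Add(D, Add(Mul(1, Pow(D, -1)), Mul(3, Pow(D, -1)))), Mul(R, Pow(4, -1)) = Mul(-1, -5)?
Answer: Rational(-130767, 1798219) ≈ -0.072720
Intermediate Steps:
R = 20 (R = Mul(4, Mul(-1, -5)) = Mul(4, 5) = 20)
Function('q')(D, S) = Add(D, Mul(4, Pow(D, -1))) (Function('q')(D, S) = Add(D, Add(Pow(D, -1), Mul(3, Pow(D, -1)))) = Add(D, Mul(4, Pow(D, -1))))
Function('j')(F) = Rational(-1405, 91) (Function('j')(F) = Add(-10, Mul(5, Mul(-99, Pow(91, -1)))) = Add(-10, Mul(5, Mul(-99, Rational(1, 91)))) = Add(-10, Mul(5, Rational(-99, 91))) = Add(-10, Rational(-495, 91)) = Rational(-1405, 91))
Pow(Add(Mul(Add(-4218, -634), Pow(Add(-1184, -1690), -1)), Function('j')(Function('q')(R, 10))), -1) = Pow(Add(Mul(Add(-4218, -634), Pow(Add(-1184, -1690), -1)), Rational(-1405, 91)), -1) = Pow(Add(Mul(-4852, Pow(-2874, -1)), Rational(-1405, 91)), -1) = Pow(Add(Mul(-4852, Rational(-1, 2874)), Rational(-1405, 91)), -1) = Pow(Add(Rational(2426, 1437), Rational(-1405, 91)), -1) = Pow(Rational(-1798219, 130767), -1) = Rational(-130767, 1798219)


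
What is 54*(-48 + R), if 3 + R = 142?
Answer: 4914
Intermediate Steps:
R = 139 (R = -3 + 142 = 139)
54*(-48 + R) = 54*(-48 + 139) = 54*91 = 4914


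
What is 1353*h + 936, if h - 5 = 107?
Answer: 152472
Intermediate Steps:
h = 112 (h = 5 + 107 = 112)
1353*h + 936 = 1353*112 + 936 = 151536 + 936 = 152472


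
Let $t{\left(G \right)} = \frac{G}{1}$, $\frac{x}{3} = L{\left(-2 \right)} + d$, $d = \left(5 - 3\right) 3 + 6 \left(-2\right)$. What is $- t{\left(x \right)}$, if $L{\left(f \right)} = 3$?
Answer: $9$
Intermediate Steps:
$d = -6$ ($d = 2 \cdot 3 - 12 = 6 - 12 = -6$)
$x = -9$ ($x = 3 \left(3 - 6\right) = 3 \left(-3\right) = -9$)
$t{\left(G \right)} = G$ ($t{\left(G \right)} = G 1 = G$)
$- t{\left(x \right)} = \left(-1\right) \left(-9\right) = 9$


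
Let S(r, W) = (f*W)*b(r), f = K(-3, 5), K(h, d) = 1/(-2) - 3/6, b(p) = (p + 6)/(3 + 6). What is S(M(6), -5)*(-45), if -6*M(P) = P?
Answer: -125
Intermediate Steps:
b(p) = 2/3 + p/9 (b(p) = (6 + p)/9 = (6 + p)*(1/9) = 2/3 + p/9)
K(h, d) = -1 (K(h, d) = 1*(-1/2) - 3*1/6 = -1/2 - 1/2 = -1)
M(P) = -P/6
f = -1
S(r, W) = -W*(2/3 + r/9) (S(r, W) = (-W)*(2/3 + r/9) = -W*(2/3 + r/9))
S(M(6), -5)*(-45) = -1/9*(-5)*(6 - 1/6*6)*(-45) = -1/9*(-5)*(6 - 1)*(-45) = -1/9*(-5)*5*(-45) = (25/9)*(-45) = -125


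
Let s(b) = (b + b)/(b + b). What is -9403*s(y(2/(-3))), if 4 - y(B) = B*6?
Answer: -9403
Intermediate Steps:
y(B) = 4 - 6*B (y(B) = 4 - B*6 = 4 - 6*B)
s(b) = 1 (s(b) = (2*b)/((2*b)) = (2*b)*(1/(2*b)) = 1)
-9403*s(y(2/(-3))) = -9403*1 = -9403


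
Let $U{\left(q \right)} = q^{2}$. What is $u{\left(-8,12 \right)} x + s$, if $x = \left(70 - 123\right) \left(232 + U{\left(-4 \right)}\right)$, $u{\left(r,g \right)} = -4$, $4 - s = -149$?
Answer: $52729$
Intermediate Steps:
$s = 153$ ($s = 4 - -149 = 4 + 149 = 153$)
$x = -13144$ ($x = \left(70 - 123\right) \left(232 + \left(-4\right)^{2}\right) = - 53 \left(232 + 16\right) = \left(-53\right) 248 = -13144$)
$u{\left(-8,12 \right)} x + s = \left(-4\right) \left(-13144\right) + 153 = 52576 + 153 = 52729$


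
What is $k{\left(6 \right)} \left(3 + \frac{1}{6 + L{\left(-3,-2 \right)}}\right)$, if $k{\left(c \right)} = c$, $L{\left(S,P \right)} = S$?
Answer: $20$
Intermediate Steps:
$k{\left(6 \right)} \left(3 + \frac{1}{6 + L{\left(-3,-2 \right)}}\right) = 6 \left(3 + \frac{1}{6 - 3}\right) = 6 \left(3 + \frac{1}{3}\right) = 6 \cdot \frac{10}{3} = 20$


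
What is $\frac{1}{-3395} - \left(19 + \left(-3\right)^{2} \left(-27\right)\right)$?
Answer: $\frac{760479}{3395} \approx 224.0$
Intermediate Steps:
$\frac{1}{-3395} - \left(19 + \left(-3\right)^{2} \left(-27\right)\right) = - \frac{1}{3395} - \left(19 + 9 \left(-27\right)\right) = - \frac{1}{3395} - \left(19 - 243\right) = - \frac{1}{3395} - -224 = - \frac{1}{3395} + 224 = \frac{760479}{3395}$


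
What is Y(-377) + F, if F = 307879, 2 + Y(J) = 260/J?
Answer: 8928413/29 ≈ 3.0788e+5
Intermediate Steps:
Y(J) = -2 + 260/J
Y(-377) + F = (-2 + 260/(-377)) + 307879 = (-2 + 260*(-1/377)) + 307879 = (-2 - 20/29) + 307879 = -78/29 + 307879 = 8928413/29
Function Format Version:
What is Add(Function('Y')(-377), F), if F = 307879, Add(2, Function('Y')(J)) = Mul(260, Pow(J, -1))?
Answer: Rational(8928413, 29) ≈ 3.0788e+5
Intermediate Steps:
Function('Y')(J) = Add(-2, Mul(260, Pow(J, -1)))
Add(Function('Y')(-377), F) = Add(Add(-2, Mul(260, Pow(-377, -1))), 307879) = Add(Add(-2, Mul(260, Rational(-1, 377))), 307879) = Add(Add(-2, Rational(-20, 29)), 307879) = Add(Rational(-78, 29), 307879) = Rational(8928413, 29)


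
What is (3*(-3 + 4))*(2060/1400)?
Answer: 309/70 ≈ 4.4143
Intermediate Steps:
(3*(-3 + 4))*(2060/1400) = (3*1)*(2060*(1/1400)) = 3*(103/70) = 309/70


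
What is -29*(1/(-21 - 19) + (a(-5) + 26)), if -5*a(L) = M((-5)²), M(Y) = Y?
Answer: -24331/40 ≈ -608.28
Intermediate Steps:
a(L) = -5 (a(L) = -⅕*(-5)² = -⅕*25 = -5)
-29*(1/(-21 - 19) + (a(-5) + 26)) = -29*(1/(-21 - 19) + (-5 + 26)) = -29*(1/(-40) + 21) = -29*(-1/40 + 21) = -29*839/40 = -24331/40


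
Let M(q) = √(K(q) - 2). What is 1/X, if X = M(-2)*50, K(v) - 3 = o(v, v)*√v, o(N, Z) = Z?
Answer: 1/(50*√(1 - 2*I*√2)) ≈ 0.0094281 + 0.0066667*I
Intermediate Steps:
K(v) = 3 + v^(3/2) (K(v) = 3 + v*√v = 3 + v^(3/2))
M(q) = √(1 + q^(3/2)) (M(q) = √((3 + q^(3/2)) - 2) = √(1 + q^(3/2)))
X = 50*√(1 - 2*I*√2) (X = √(1 + (-2)^(3/2))*50 = √(1 - 2*I*√2)*50 = 50*√(1 - 2*I*√2) ≈ 70.711 - 50.0*I)
1/X = 1/(50*√(1 - 2*I*√2))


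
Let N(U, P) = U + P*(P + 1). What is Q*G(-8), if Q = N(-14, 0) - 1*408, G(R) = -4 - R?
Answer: -1688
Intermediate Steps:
N(U, P) = U + P*(1 + P)
Q = -422 (Q = (0 - 14 + 0²) - 1*408 = (0 - 14 + 0) - 408 = -14 - 408 = -422)
Q*G(-8) = -422*(-4 - 1*(-8)) = -422*(-4 + 8) = -422*4 = -1688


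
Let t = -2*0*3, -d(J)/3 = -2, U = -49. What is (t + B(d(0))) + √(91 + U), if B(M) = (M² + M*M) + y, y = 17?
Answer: 89 + √42 ≈ 95.481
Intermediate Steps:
d(J) = 6 (d(J) = -3*(-2) = 6)
t = 0 (t = 0*3 = 0)
B(M) = 17 + 2*M² (B(M) = (M² + M*M) + 17 = (M² + M²) + 17 = 2*M² + 17 = 17 + 2*M²)
(t + B(d(0))) + √(91 + U) = (0 + (17 + 2*6²)) + √(91 - 49) = (0 + (17 + 2*36)) + √42 = (0 + (17 + 72)) + √42 = (0 + 89) + √42 = 89 + √42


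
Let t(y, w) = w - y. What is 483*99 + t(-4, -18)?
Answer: 47803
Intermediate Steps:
483*99 + t(-4, -18) = 483*99 + (-18 - 1*(-4)) = 47817 + (-18 + 4) = 47817 - 14 = 47803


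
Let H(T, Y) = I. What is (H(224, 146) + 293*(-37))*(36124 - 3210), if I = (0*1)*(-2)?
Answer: -356820674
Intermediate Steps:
I = 0 (I = 0*(-2) = 0)
H(T, Y) = 0
(H(224, 146) + 293*(-37))*(36124 - 3210) = (0 + 293*(-37))*(36124 - 3210) = (0 - 10841)*32914 = -10841*32914 = -356820674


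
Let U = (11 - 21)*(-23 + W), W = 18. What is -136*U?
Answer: -6800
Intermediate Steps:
U = 50 (U = (11 - 21)*(-23 + 18) = -10*(-5) = 50)
-136*U = -136*50 = -6800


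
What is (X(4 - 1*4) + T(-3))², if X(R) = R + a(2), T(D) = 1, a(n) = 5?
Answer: 36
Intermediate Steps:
X(R) = 5 + R (X(R) = R + 5 = 5 + R)
(X(4 - 1*4) + T(-3))² = ((5 + (4 - 1*4)) + 1)² = ((5 + (4 - 4)) + 1)² = ((5 + 0) + 1)² = (5 + 1)² = 6² = 36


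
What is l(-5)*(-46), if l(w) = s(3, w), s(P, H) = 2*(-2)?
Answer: 184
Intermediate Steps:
s(P, H) = -4
l(w) = -4
l(-5)*(-46) = -4*(-46) = 184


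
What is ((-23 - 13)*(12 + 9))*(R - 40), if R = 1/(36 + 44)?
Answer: 604611/20 ≈ 30231.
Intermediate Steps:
R = 1/80 ≈ 0.012500
((-23 - 13)*(12 + 9))*(R - 40) = ((-23 - 13)*(12 + 9))*(1/80 - 40) = -36*21*(-3199/80) = -756*(-3199/80) = 604611/20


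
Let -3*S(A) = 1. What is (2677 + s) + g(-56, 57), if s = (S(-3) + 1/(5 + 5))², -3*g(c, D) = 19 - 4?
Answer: 2404849/900 ≈ 2672.1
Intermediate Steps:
S(A) = -⅓ (S(A) = -⅓*1 = -⅓)
g(c, D) = -5 (g(c, D) = -(19 - 4)/3 = -⅓*15 = -5)
s = 49/900 (s = (-⅓ + 1/(5 + 5))² = (-⅓ + 1/10)² = (-⅓ + ⅒)² = (-7/30)² = 49/900 ≈ 0.054444)
(2677 + s) + g(-56, 57) = (2677 + 49/900) - 5 = 2409349/900 - 5 = 2404849/900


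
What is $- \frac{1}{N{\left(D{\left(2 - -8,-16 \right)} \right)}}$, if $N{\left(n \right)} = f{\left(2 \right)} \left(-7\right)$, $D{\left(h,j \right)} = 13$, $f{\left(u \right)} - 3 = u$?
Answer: $\frac{1}{35} \approx 0.028571$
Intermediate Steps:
$f{\left(u \right)} = 3 + u$
$N{\left(n \right)} = -35$ ($N{\left(n \right)} = \left(3 + 2\right) \left(-7\right) = 5 \left(-7\right) = -35$)
$- \frac{1}{N{\left(D{\left(2 - -8,-16 \right)} \right)}} = - \frac{1}{-35} = \left(-1\right) \left(- \frac{1}{35}\right) = \frac{1}{35}$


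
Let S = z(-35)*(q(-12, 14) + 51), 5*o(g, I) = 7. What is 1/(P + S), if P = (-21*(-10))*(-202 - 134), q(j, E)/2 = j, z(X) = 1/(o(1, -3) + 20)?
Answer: -107/7549785 ≈ -1.4173e-5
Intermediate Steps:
o(g, I) = 7/5 (o(g, I) = (⅕)*7 = 7/5)
z(X) = 5/107 (z(X) = 1/(7/5 + 20) = 1/(107/5) = 5/107)
q(j, E) = 2*j
P = -70560 (P = 210*(-336) = -70560)
S = 135/107 (S = 5*(2*(-12) + 51)/107 = 5*(-24 + 51)/107 = (5/107)*27 = 135/107 ≈ 1.2617)
1/(P + S) = 1/(-70560 + 135/107) = 1/(-7549785/107) = -107/7549785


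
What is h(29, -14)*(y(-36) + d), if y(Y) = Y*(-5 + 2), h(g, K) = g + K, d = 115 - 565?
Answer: -5130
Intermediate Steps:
d = -450
h(g, K) = K + g
y(Y) = -3*Y (y(Y) = Y*(-3) = -3*Y)
h(29, -14)*(y(-36) + d) = (-14 + 29)*(-3*(-36) - 450) = 15*(108 - 450) = 15*(-342) = -5130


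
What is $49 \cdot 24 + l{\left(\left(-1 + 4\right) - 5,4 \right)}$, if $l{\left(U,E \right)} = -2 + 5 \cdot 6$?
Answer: $1204$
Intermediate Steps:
$l{\left(U,E \right)} = 28$ ($l{\left(U,E \right)} = -2 + 30 = 28$)
$49 \cdot 24 + l{\left(\left(-1 + 4\right) - 5,4 \right)} = 49 \cdot 24 + 28 = 1176 + 28 = 1204$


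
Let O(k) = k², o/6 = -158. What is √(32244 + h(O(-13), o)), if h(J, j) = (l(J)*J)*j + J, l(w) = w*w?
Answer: I*√4575782519 ≈ 67645.0*I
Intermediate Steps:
o = -948 (o = 6*(-158) = -948)
l(w) = w²
h(J, j) = J + j*J³ (h(J, j) = (J²*J)*j + J = J³*j + J = j*J³ + J = J + j*J³)
√(32244 + h(O(-13), o)) = √(32244 + ((-13)² - 948*((-13)²)³)) = √(32244 + (169 - 948*169³)) = √(32244 + (169 - 948*4826809)) = √(32244 + (169 - 4575814932)) = √(32244 - 4575814763) = √(-4575782519) = I*√4575782519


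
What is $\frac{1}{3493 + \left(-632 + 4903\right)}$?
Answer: $\frac{1}{7764} \approx 0.0001288$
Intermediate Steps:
$\frac{1}{3493 + \left(-632 + 4903\right)} = \frac{1}{3493 + 4271} = \frac{1}{7764}$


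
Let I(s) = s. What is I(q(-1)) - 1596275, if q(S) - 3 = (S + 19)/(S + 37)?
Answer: -3192543/2 ≈ -1.5963e+6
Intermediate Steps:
q(S) = 3 + (19 + S)/(37 + S) (q(S) = 3 + (S + 19)/(S + 37) = 3 + (19 + S)/(37 + S))
I(q(-1)) - 1596275 = 2*(65 + 2*(-1))/(37 - 1) - 1596275 = 2*(65 - 2)/36 - 1596275 = 2*(1/36)*63 - 1596275 = 7/2 - 1596275 = -3192543/2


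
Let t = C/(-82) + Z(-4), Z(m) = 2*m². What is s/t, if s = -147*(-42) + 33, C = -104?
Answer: 254487/1364 ≈ 186.57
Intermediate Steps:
s = 6207 (s = 6174 + 33 = 6207)
t = 1364/41 (t = -104/(-82) + 2*(-4)² = -104*(-1/82) + 2*16 = 52/41 + 32 = 1364/41 ≈ 33.268)
s/t = 6207/(1364/41) = 6207*(41/1364) = 254487/1364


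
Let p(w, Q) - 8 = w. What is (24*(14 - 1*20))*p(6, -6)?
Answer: -2016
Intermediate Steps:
p(w, Q) = 8 + w
(24*(14 - 1*20))*p(6, -6) = (24*(14 - 1*20))*(8 + 6) = (24*(14 - 20))*14 = (24*(-6))*14 = -144*14 = -2016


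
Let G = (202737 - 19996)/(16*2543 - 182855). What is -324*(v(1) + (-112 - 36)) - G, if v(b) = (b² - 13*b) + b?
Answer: 7324057913/142167 ≈ 51517.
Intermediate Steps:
v(b) = b² - 12*b
G = -182741/142167 (G = 182741/(40688 - 182855) = 182741/(-142167) = 182741*(-1/142167) = -182741/142167 ≈ -1.2854)
-324*(v(1) + (-112 - 36)) - G = -324*(1*(-12 + 1) + (-112 - 36)) - 1*(-182741/142167) = -324*(1*(-11) - 148) + 182741/142167 = -324*(-11 - 148) + 182741/142167 = -324*(-159) + 182741/142167 = 51516 + 182741/142167 = 7324057913/142167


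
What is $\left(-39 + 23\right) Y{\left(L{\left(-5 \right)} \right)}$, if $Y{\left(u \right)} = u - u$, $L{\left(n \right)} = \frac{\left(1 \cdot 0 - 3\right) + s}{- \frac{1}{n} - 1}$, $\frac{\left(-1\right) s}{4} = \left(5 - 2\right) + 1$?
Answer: $0$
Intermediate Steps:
$s = -16$ ($s = - 4 \left(\left(5 - 2\right) + 1\right) = - 4 \left(3 + 1\right) = \left(-4\right) 4 = -16$)
$L{\left(n \right)} = - \frac{19}{-1 - \frac{1}{n}}$ ($L{\left(n \right)} = \frac{\left(1 \cdot 0 - 3\right) - 16}{- \frac{1}{n} - 1} = \frac{\left(0 - 3\right) - 16}{-1 - \frac{1}{n}} = \frac{-3 - 16}{-1 - \frac{1}{n}} = - \frac{19}{-1 - \frac{1}{n}}$)
$Y{\left(u \right)} = 0$
$\left(-39 + 23\right) Y{\left(L{\left(-5 \right)} \right)} = \left(-39 + 23\right) 0 = \left(-16\right) 0 = 0$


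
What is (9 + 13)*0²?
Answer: 0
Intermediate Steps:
(9 + 13)*0² = 22*0 = 0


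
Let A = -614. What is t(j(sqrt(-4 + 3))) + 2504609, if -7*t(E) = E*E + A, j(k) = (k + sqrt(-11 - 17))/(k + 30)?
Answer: 4*(899 - 60*I)*(3940514113 + sqrt(7) + 262993155*I)/5682607 ≈ 2.5047e+6 - 0.00042725*I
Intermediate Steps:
j(k) = (k + 2*I*sqrt(7))/(30 + k) (j(k) = (k + sqrt(-28))/(30 + k) = (k + 2*I*sqrt(7))/(30 + k))
t(E) = 614/7 - E**2/7 (t(E) = -(E*E - 614)/7 = -(E**2 - 614)/7 = -(-614 + E**2)/7 = 614/7 - E**2/7)
t(j(sqrt(-4 + 3))) + 2504609 = (614/7 - (sqrt(-4 + 3) + 2*I*sqrt(7))**2/(30 + sqrt(-4 + 3))**2/7) + 2504609 = (614/7 - (sqrt(-1) + 2*I*sqrt(7))**2/(30 + sqrt(-1))**2/7) + 2504609 = (614/7 - (I + 2*I*sqrt(7))**2/(30 + I)**2/7) + 2504609 = (614/7 - (30 - I)**2*(I + 2*I*sqrt(7))**2/811801/7) + 2504609 = (614/7 - (30 - I)**2*(I + 2*I*sqrt(7))**2/5682607) + 2504609 = 17532877/7 - (30 - I)**2*(I + 2*I*sqrt(7))**2/5682607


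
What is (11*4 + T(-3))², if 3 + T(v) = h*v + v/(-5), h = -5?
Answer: 80089/25 ≈ 3203.6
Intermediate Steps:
T(v) = -3 - 26*v/5 (T(v) = -3 + (-5*v + v/(-5)) = -3 + (-5*v + v*(-⅕)) = -3 + (-5*v - v/5) = -3 - 26*v/5)
(11*4 + T(-3))² = (11*4 + (-3 - 26/5*(-3)))² = (44 + (-3 + 78/5))² = (44 + 63/5)² = (283/5)² = 80089/25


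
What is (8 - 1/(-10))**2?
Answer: 6561/100 ≈ 65.610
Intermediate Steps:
(8 - 1/(-10))**2 = (8 - 1*(-1/10))**2 = (8 + 1/10)**2 = (81/10)**2 = 6561/100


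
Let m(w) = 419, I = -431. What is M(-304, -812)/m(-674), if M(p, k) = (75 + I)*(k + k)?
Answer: 578144/419 ≈ 1379.8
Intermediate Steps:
M(p, k) = -712*k (M(p, k) = (75 - 431)*(k + k) = -712*k)
M(-304, -812)/m(-674) = -712*(-812)/419 = 578144*(1/419) = 578144/419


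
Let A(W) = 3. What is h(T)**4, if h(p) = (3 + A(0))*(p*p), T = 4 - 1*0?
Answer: 84934656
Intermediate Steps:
T = 4 (T = 4 + 0 = 4)
h(p) = 6*p**2 (h(p) = (3 + 3)*(p*p) = 6*p**2)
h(T)**4 = (6*4**2)**4 = (6*16)**4 = 96**4 = 84934656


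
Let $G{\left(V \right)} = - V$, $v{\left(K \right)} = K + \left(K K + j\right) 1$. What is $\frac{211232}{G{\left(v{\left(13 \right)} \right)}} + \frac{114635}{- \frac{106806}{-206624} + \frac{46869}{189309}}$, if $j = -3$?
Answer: $\frac{26544205431003024}{178424797283} \approx 1.4877 \cdot 10^{5}$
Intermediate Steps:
$v{\left(K \right)} = -3 + K + K^{2}$ ($v{\left(K \right)} = K + \left(K K - 3\right) 1 = K + \left(K^{2} - 3\right) 1 = K + \left(-3 + K^{2}\right) 1 = K + \left(-3 + K^{2}\right) = -3 + K + K^{2}$)
$\frac{211232}{G{\left(v{\left(13 \right)} \right)}} + \frac{114635}{- \frac{106806}{-206624} + \frac{46869}{189309}} = \frac{211232}{\left(-1\right) \left(-3 + 13 + 13^{2}\right)} + \frac{114635}{- \frac{106806}{-206624} + \frac{46869}{189309}} = \frac{211232}{\left(-1\right) \left(-3 + 13 + 169\right)} + \frac{114635}{\left(-106806\right) \left(- \frac{1}{206624}\right) + 46869 \cdot \frac{1}{189309}} = \frac{211232}{\left(-1\right) 179} + \frac{114635}{\frac{53403}{103312} + \frac{15623}{63103}} = \frac{211232}{-179} + \frac{114635}{\frac{4983932885}{6519297136}} = 211232 \left(- \frac{1}{179}\right) + 114635 \cdot \frac{6519297136}{4983932885} = - \frac{211232}{179} + \frac{149467925437072}{996786577} = \frac{26544205431003024}{178424797283}$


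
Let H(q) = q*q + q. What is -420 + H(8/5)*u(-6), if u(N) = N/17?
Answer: -179124/425 ≈ -421.47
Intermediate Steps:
u(N) = N/17 (u(N) = N*(1/17) = N/17)
H(q) = q + q**2 (H(q) = q**2 + q = q + q**2)
-420 + H(8/5)*u(-6) = -420 + ((8/5)*(1 + 8/5))*((1/17)*(-6)) = -420 + ((8*(1/5))*(1 + 8*(1/5)))*(-6/17) = -420 + (8*(1 + 8/5)/5)*(-6/17) = -420 + ((8/5)*(13/5))*(-6/17) = -420 + (104/25)*(-6/17) = -420 - 624/425 = -179124/425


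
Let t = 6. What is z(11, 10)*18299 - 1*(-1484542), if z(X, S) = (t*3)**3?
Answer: 108204310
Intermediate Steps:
z(X, S) = 5832 (z(X, S) = (6*3)**3 = 18**3 = 5832)
z(11, 10)*18299 - 1*(-1484542) = 5832*18299 - 1*(-1484542) = 106719768 + 1484542 = 108204310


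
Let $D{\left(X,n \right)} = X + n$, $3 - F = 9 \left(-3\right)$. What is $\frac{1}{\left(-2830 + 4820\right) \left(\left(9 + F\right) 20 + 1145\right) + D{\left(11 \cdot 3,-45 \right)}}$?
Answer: $\frac{1}{3830738} \approx 2.6105 \cdot 10^{-7}$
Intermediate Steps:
$F = 30$ ($F = 3 - 9 \left(-3\right) = 3 - -27 = 3 + 27 = 30$)
$\frac{1}{\left(-2830 + 4820\right) \left(\left(9 + F\right) 20 + 1145\right) + D{\left(11 \cdot 3,-45 \right)}} = \frac{1}{\left(-2830 + 4820\right) \left(\left(9 + 30\right) 20 + 1145\right) + \left(11 \cdot 3 - 45\right)} = \frac{1}{1990 \left(39 \cdot 20 + 1145\right) + \left(33 - 45\right)} = \frac{1}{1990 \left(780 + 1145\right) - 12} = \frac{1}{1990 \cdot 1925 - 12} = \frac{1}{3830750 - 12} = \frac{1}{3830738}$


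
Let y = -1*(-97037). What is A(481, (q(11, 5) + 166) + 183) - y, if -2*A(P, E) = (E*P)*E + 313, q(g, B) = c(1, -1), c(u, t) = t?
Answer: -58445411/2 ≈ -2.9223e+7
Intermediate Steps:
q(g, B) = -1
A(P, E) = -313/2 - P*E**2/2 (A(P, E) = -((E*P)*E + 313)/2 = -(P*E**2 + 313)/2 = -(313 + P*E**2)/2 = -313/2 - P*E**2/2)
y = 97037
A(481, (q(11, 5) + 166) + 183) - y = (-313/2 - 1/2*481*((-1 + 166) + 183)**2) - 1*97037 = (-313/2 - 1/2*481*(165 + 183)**2) - 97037 = (-313/2 - 1/2*481*348**2) - 97037 = (-313/2 - 1/2*481*121104) - 97037 = (-313/2 - 29125512) - 97037 = -58251337/2 - 97037 = -58445411/2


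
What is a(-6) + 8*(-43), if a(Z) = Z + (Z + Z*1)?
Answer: -362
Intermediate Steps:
a(Z) = 3*Z (a(Z) = Z + (Z + Z) = Z + 2*Z = 3*Z)
a(-6) + 8*(-43) = 3*(-6) + 8*(-43) = -18 - 344 = -362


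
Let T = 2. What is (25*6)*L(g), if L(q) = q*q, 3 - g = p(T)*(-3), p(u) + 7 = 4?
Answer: 5400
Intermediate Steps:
p(u) = -3 (p(u) = -7 + 4 = -3)
g = -6 (g = 3 - (-3)*(-3) = 3 - 1*9 = 3 - 9 = -6)
L(q) = q**2
(25*6)*L(g) = (25*6)*(-6)**2 = 150*36 = 5400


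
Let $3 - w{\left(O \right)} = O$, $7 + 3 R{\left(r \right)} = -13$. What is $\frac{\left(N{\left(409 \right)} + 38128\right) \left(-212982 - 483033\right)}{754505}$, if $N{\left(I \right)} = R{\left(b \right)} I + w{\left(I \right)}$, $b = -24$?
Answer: $- \frac{4871455386}{150901} \approx -32282.0$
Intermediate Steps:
$R{\left(r \right)} = - \frac{20}{3}$ ($R{\left(r \right)} = - \frac{7}{3} + \frac{1}{3} \left(-13\right) = - \frac{7}{3} - \frac{13}{3} = - \frac{20}{3}$)
$w{\left(O \right)} = 3 - O$
$N{\left(I \right)} = 3 - \frac{23 I}{3}$ ($N{\left(I \right)} = - \frac{20 I}{3} - \left(-3 + I\right) = 3 - \frac{23 I}{3}$)
$\frac{\left(N{\left(409 \right)} + 38128\right) \left(-212982 - 483033\right)}{754505} = \frac{\left(\left(3 - \frac{9407}{3}\right) + 38128\right) \left(-212982 - 483033\right)}{754505} = \left(\left(3 - \frac{9407}{3}\right) + 38128\right) \left(-696015\right) \frac{1}{754505} = \left(- \frac{9398}{3} + 38128\right) \left(-696015\right) \frac{1}{754505} = \frac{104986}{3} \left(-696015\right) \frac{1}{754505} = \left(-24357276930\right) \frac{1}{754505} = - \frac{4871455386}{150901}$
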